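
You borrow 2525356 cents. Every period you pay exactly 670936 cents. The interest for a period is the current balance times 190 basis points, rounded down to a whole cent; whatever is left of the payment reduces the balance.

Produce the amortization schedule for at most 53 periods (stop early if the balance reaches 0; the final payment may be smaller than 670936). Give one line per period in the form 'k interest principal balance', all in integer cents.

1 47981 622955 1902401
2 36145 634791 1267610
3 24084 646852 620758
4 11794 620758 0

1. interest=⌊2525356·190/10000⌋=47981; principal=670936-47981=622955; balance=2525356-622955=1902401
2. interest=⌊1902401·190/10000⌋=36145; principal=670936-36145=634791; balance=1902401-634791=1267610
3. interest=⌊1267610·190/10000⌋=24084; principal=670936-24084=646852; balance=1267610-646852=620758
4. interest=⌊620758·190/10000⌋=11794; principal=min(670936-11794,620758)=620758; balance=620758-620758=0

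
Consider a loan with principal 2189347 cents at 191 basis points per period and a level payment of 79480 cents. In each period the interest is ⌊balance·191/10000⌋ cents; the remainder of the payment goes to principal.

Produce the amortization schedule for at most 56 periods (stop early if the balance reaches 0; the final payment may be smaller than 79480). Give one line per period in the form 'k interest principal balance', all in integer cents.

1 41816 37664 2151683
2 41097 38383 2113300
3 40364 39116 2074184
4 39616 39864 2034320
5 38855 40625 1993695
6 38079 41401 1952294
7 37288 42192 1910102
8 36482 42998 1867104
9 35661 43819 1823285
10 34824 44656 1778629
11 33971 45509 1733120
12 33102 46378 1686742
13 32216 47264 1639478
14 31314 48166 1591312
15 30394 49086 1542226
16 29456 50024 1492202
17 28501 50979 1441223
18 27527 51953 1389270
19 26535 52945 1336325
20 25523 53957 1282368
21 24493 54987 1227381
22 23442 56038 1171343
23 22372 57108 1114235
24 21281 58199 1056036
25 20170 59310 996726
26 19037 60443 936283
27 17883 61597 874686
28 16706 62774 811912
29 15507 63973 747939
30 14285 65195 682744
31 13040 66440 616304
32 11771 67709 548595
33 10478 69002 479593
34 9160 70320 409273
35 7817 71663 337610
36 6448 73032 264578
37 5053 74427 190151
38 3631 75849 114302
39 2183 77297 37005
40 706 37005 0

1. interest=⌊2189347·191/10000⌋=41816; principal=79480-41816=37664; balance=2189347-37664=2151683
2. interest=⌊2151683·191/10000⌋=41097; principal=79480-41097=38383; balance=2151683-38383=2113300
3. interest=⌊2113300·191/10000⌋=40364; principal=79480-40364=39116; balance=2113300-39116=2074184
4. interest=⌊2074184·191/10000⌋=39616; principal=79480-39616=39864; balance=2074184-39864=2034320
5. interest=⌊2034320·191/10000⌋=38855; principal=79480-38855=40625; balance=2034320-40625=1993695
6. interest=⌊1993695·191/10000⌋=38079; principal=79480-38079=41401; balance=1993695-41401=1952294
7. interest=⌊1952294·191/10000⌋=37288; principal=79480-37288=42192; balance=1952294-42192=1910102
8. interest=⌊1910102·191/10000⌋=36482; principal=79480-36482=42998; balance=1910102-42998=1867104
9. interest=⌊1867104·191/10000⌋=35661; principal=79480-35661=43819; balance=1867104-43819=1823285
10. interest=⌊1823285·191/10000⌋=34824; principal=79480-34824=44656; balance=1823285-44656=1778629
11. interest=⌊1778629·191/10000⌋=33971; principal=79480-33971=45509; balance=1778629-45509=1733120
12. interest=⌊1733120·191/10000⌋=33102; principal=79480-33102=46378; balance=1733120-46378=1686742
13. interest=⌊1686742·191/10000⌋=32216; principal=79480-32216=47264; balance=1686742-47264=1639478
14. interest=⌊1639478·191/10000⌋=31314; principal=79480-31314=48166; balance=1639478-48166=1591312
15. interest=⌊1591312·191/10000⌋=30394; principal=79480-30394=49086; balance=1591312-49086=1542226
16. interest=⌊1542226·191/10000⌋=29456; principal=79480-29456=50024; balance=1542226-50024=1492202
17. interest=⌊1492202·191/10000⌋=28501; principal=79480-28501=50979; balance=1492202-50979=1441223
18. interest=⌊1441223·191/10000⌋=27527; principal=79480-27527=51953; balance=1441223-51953=1389270
19. interest=⌊1389270·191/10000⌋=26535; principal=79480-26535=52945; balance=1389270-52945=1336325
20. interest=⌊1336325·191/10000⌋=25523; principal=79480-25523=53957; balance=1336325-53957=1282368
21. interest=⌊1282368·191/10000⌋=24493; principal=79480-24493=54987; balance=1282368-54987=1227381
22. interest=⌊1227381·191/10000⌋=23442; principal=79480-23442=56038; balance=1227381-56038=1171343
23. interest=⌊1171343·191/10000⌋=22372; principal=79480-22372=57108; balance=1171343-57108=1114235
24. interest=⌊1114235·191/10000⌋=21281; principal=79480-21281=58199; balance=1114235-58199=1056036
25. interest=⌊1056036·191/10000⌋=20170; principal=79480-20170=59310; balance=1056036-59310=996726
26. interest=⌊996726·191/10000⌋=19037; principal=79480-19037=60443; balance=996726-60443=936283
27. interest=⌊936283·191/10000⌋=17883; principal=79480-17883=61597; balance=936283-61597=874686
28. interest=⌊874686·191/10000⌋=16706; principal=79480-16706=62774; balance=874686-62774=811912
29. interest=⌊811912·191/10000⌋=15507; principal=79480-15507=63973; balance=811912-63973=747939
30. interest=⌊747939·191/10000⌋=14285; principal=79480-14285=65195; balance=747939-65195=682744
31. interest=⌊682744·191/10000⌋=13040; principal=79480-13040=66440; balance=682744-66440=616304
32. interest=⌊616304·191/10000⌋=11771; principal=79480-11771=67709; balance=616304-67709=548595
33. interest=⌊548595·191/10000⌋=10478; principal=79480-10478=69002; balance=548595-69002=479593
34. interest=⌊479593·191/10000⌋=9160; principal=79480-9160=70320; balance=479593-70320=409273
35. interest=⌊409273·191/10000⌋=7817; principal=79480-7817=71663; balance=409273-71663=337610
36. interest=⌊337610·191/10000⌋=6448; principal=79480-6448=73032; balance=337610-73032=264578
37. interest=⌊264578·191/10000⌋=5053; principal=79480-5053=74427; balance=264578-74427=190151
38. interest=⌊190151·191/10000⌋=3631; principal=79480-3631=75849; balance=190151-75849=114302
39. interest=⌊114302·191/10000⌋=2183; principal=79480-2183=77297; balance=114302-77297=37005
40. interest=⌊37005·191/10000⌋=706; principal=min(79480-706,37005)=37005; balance=37005-37005=0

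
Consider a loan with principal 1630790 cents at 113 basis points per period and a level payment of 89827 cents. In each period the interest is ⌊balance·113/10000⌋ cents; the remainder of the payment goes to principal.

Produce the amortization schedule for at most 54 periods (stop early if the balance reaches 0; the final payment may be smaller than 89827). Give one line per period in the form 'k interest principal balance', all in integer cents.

1. interest=⌊1630790·113/10000⌋=18427; principal=89827-18427=71400; balance=1630790-71400=1559390
2. interest=⌊1559390·113/10000⌋=17621; principal=89827-17621=72206; balance=1559390-72206=1487184
3. interest=⌊1487184·113/10000⌋=16805; principal=89827-16805=73022; balance=1487184-73022=1414162
4. interest=⌊1414162·113/10000⌋=15980; principal=89827-15980=73847; balance=1414162-73847=1340315
5. interest=⌊1340315·113/10000⌋=15145; principal=89827-15145=74682; balance=1340315-74682=1265633
6. interest=⌊1265633·113/10000⌋=14301; principal=89827-14301=75526; balance=1265633-75526=1190107
7. interest=⌊1190107·113/10000⌋=13448; principal=89827-13448=76379; balance=1190107-76379=1113728
8. interest=⌊1113728·113/10000⌋=12585; principal=89827-12585=77242; balance=1113728-77242=1036486
9. interest=⌊1036486·113/10000⌋=11712; principal=89827-11712=78115; balance=1036486-78115=958371
10. interest=⌊958371·113/10000⌋=10829; principal=89827-10829=78998; balance=958371-78998=879373
11. interest=⌊879373·113/10000⌋=9936; principal=89827-9936=79891; balance=879373-79891=799482
12. interest=⌊799482·113/10000⌋=9034; principal=89827-9034=80793; balance=799482-80793=718689
13. interest=⌊718689·113/10000⌋=8121; principal=89827-8121=81706; balance=718689-81706=636983
14. interest=⌊636983·113/10000⌋=7197; principal=89827-7197=82630; balance=636983-82630=554353
15. interest=⌊554353·113/10000⌋=6264; principal=89827-6264=83563; balance=554353-83563=470790
16. interest=⌊470790·113/10000⌋=5319; principal=89827-5319=84508; balance=470790-84508=386282
17. interest=⌊386282·113/10000⌋=4364; principal=89827-4364=85463; balance=386282-85463=300819
18. interest=⌊300819·113/10000⌋=3399; principal=89827-3399=86428; balance=300819-86428=214391
19. interest=⌊214391·113/10000⌋=2422; principal=89827-2422=87405; balance=214391-87405=126986
20. interest=⌊126986·113/10000⌋=1434; principal=89827-1434=88393; balance=126986-88393=38593
21. interest=⌊38593·113/10000⌋=436; principal=min(89827-436,38593)=38593; balance=38593-38593=0

1 18427 71400 1559390
2 17621 72206 1487184
3 16805 73022 1414162
4 15980 73847 1340315
5 15145 74682 1265633
6 14301 75526 1190107
7 13448 76379 1113728
8 12585 77242 1036486
9 11712 78115 958371
10 10829 78998 879373
11 9936 79891 799482
12 9034 80793 718689
13 8121 81706 636983
14 7197 82630 554353
15 6264 83563 470790
16 5319 84508 386282
17 4364 85463 300819
18 3399 86428 214391
19 2422 87405 126986
20 1434 88393 38593
21 436 38593 0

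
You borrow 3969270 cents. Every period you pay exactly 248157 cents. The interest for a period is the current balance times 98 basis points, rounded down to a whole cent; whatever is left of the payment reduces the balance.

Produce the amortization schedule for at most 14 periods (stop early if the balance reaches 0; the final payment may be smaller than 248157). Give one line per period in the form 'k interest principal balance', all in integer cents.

1. interest=⌊3969270·98/10000⌋=38898; principal=248157-38898=209259; balance=3969270-209259=3760011
2. interest=⌊3760011·98/10000⌋=36848; principal=248157-36848=211309; balance=3760011-211309=3548702
3. interest=⌊3548702·98/10000⌋=34777; principal=248157-34777=213380; balance=3548702-213380=3335322
4. interest=⌊3335322·98/10000⌋=32686; principal=248157-32686=215471; balance=3335322-215471=3119851
5. interest=⌊3119851·98/10000⌋=30574; principal=248157-30574=217583; balance=3119851-217583=2902268
6. interest=⌊2902268·98/10000⌋=28442; principal=248157-28442=219715; balance=2902268-219715=2682553
7. interest=⌊2682553·98/10000⌋=26289; principal=248157-26289=221868; balance=2682553-221868=2460685
8. interest=⌊2460685·98/10000⌋=24114; principal=248157-24114=224043; balance=2460685-224043=2236642
9. interest=⌊2236642·98/10000⌋=21919; principal=248157-21919=226238; balance=2236642-226238=2010404
10. interest=⌊2010404·98/10000⌋=19701; principal=248157-19701=228456; balance=2010404-228456=1781948
11. interest=⌊1781948·98/10000⌋=17463; principal=248157-17463=230694; balance=1781948-230694=1551254
12. interest=⌊1551254·98/10000⌋=15202; principal=248157-15202=232955; balance=1551254-232955=1318299
13. interest=⌊1318299·98/10000⌋=12919; principal=248157-12919=235238; balance=1318299-235238=1083061
14. interest=⌊1083061·98/10000⌋=10613; principal=248157-10613=237544; balance=1083061-237544=845517

1 38898 209259 3760011
2 36848 211309 3548702
3 34777 213380 3335322
4 32686 215471 3119851
5 30574 217583 2902268
6 28442 219715 2682553
7 26289 221868 2460685
8 24114 224043 2236642
9 21919 226238 2010404
10 19701 228456 1781948
11 17463 230694 1551254
12 15202 232955 1318299
13 12919 235238 1083061
14 10613 237544 845517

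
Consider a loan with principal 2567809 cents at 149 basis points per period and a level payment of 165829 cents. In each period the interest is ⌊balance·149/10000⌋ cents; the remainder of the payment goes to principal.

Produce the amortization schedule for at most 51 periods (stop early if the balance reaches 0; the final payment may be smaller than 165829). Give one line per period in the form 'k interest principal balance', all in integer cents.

1 38260 127569 2440240
2 36359 129470 2310770
3 34430 131399 2179371
4 32472 133357 2046014
5 30485 135344 1910670
6 28468 137361 1773309
7 26422 139407 1633902
8 24345 141484 1492418
9 22237 143592 1348826
10 20097 145732 1203094
11 17926 147903 1055191
12 15722 150107 905084
13 13485 152344 752740
14 11215 154614 598126
15 8912 156917 441209
16 6574 159255 281954
17 4201 161628 120326
18 1792 120326 0

1. interest=⌊2567809·149/10000⌋=38260; principal=165829-38260=127569; balance=2567809-127569=2440240
2. interest=⌊2440240·149/10000⌋=36359; principal=165829-36359=129470; balance=2440240-129470=2310770
3. interest=⌊2310770·149/10000⌋=34430; principal=165829-34430=131399; balance=2310770-131399=2179371
4. interest=⌊2179371·149/10000⌋=32472; principal=165829-32472=133357; balance=2179371-133357=2046014
5. interest=⌊2046014·149/10000⌋=30485; principal=165829-30485=135344; balance=2046014-135344=1910670
6. interest=⌊1910670·149/10000⌋=28468; principal=165829-28468=137361; balance=1910670-137361=1773309
7. interest=⌊1773309·149/10000⌋=26422; principal=165829-26422=139407; balance=1773309-139407=1633902
8. interest=⌊1633902·149/10000⌋=24345; principal=165829-24345=141484; balance=1633902-141484=1492418
9. interest=⌊1492418·149/10000⌋=22237; principal=165829-22237=143592; balance=1492418-143592=1348826
10. interest=⌊1348826·149/10000⌋=20097; principal=165829-20097=145732; balance=1348826-145732=1203094
11. interest=⌊1203094·149/10000⌋=17926; principal=165829-17926=147903; balance=1203094-147903=1055191
12. interest=⌊1055191·149/10000⌋=15722; principal=165829-15722=150107; balance=1055191-150107=905084
13. interest=⌊905084·149/10000⌋=13485; principal=165829-13485=152344; balance=905084-152344=752740
14. interest=⌊752740·149/10000⌋=11215; principal=165829-11215=154614; balance=752740-154614=598126
15. interest=⌊598126·149/10000⌋=8912; principal=165829-8912=156917; balance=598126-156917=441209
16. interest=⌊441209·149/10000⌋=6574; principal=165829-6574=159255; balance=441209-159255=281954
17. interest=⌊281954·149/10000⌋=4201; principal=165829-4201=161628; balance=281954-161628=120326
18. interest=⌊120326·149/10000⌋=1792; principal=min(165829-1792,120326)=120326; balance=120326-120326=0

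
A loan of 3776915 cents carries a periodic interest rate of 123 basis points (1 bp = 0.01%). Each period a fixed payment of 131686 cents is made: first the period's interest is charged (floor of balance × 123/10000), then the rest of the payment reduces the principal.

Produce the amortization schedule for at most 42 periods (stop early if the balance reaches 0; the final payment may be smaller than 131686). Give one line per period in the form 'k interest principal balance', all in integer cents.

1 46456 85230 3691685
2 45407 86279 3605406
3 44346 87340 3518066
4 43272 88414 3429652
5 42184 89502 3340150
6 41083 90603 3249547
7 39969 91717 3157830
8 38841 92845 3064985
9 37699 93987 2970998
10 36543 95143 2875855
11 35373 96313 2779542
12 34188 97498 2682044
13 32989 98697 2583347
14 31775 99911 2483436
15 30546 101140 2382296
16 29302 102384 2279912
17 28042 103644 2176268
18 26768 104918 2071350
19 25477 106209 1965141
20 24171 107515 1857626
21 22848 108838 1748788
22 21510 110176 1638612
23 20154 111532 1527080
24 18783 112903 1414177
25 17394 114292 1299885
26 15988 115698 1184187
27 14565 117121 1067066
28 13124 118562 948504
29 11666 120020 828484
30 10190 121496 706988
31 8695 122991 583997
32 7183 124503 459494
33 5651 126035 333459
34 4101 127585 205874
35 2532 129154 76720
36 943 76720 0

1. interest=⌊3776915·123/10000⌋=46456; principal=131686-46456=85230; balance=3776915-85230=3691685
2. interest=⌊3691685·123/10000⌋=45407; principal=131686-45407=86279; balance=3691685-86279=3605406
3. interest=⌊3605406·123/10000⌋=44346; principal=131686-44346=87340; balance=3605406-87340=3518066
4. interest=⌊3518066·123/10000⌋=43272; principal=131686-43272=88414; balance=3518066-88414=3429652
5. interest=⌊3429652·123/10000⌋=42184; principal=131686-42184=89502; balance=3429652-89502=3340150
6. interest=⌊3340150·123/10000⌋=41083; principal=131686-41083=90603; balance=3340150-90603=3249547
7. interest=⌊3249547·123/10000⌋=39969; principal=131686-39969=91717; balance=3249547-91717=3157830
8. interest=⌊3157830·123/10000⌋=38841; principal=131686-38841=92845; balance=3157830-92845=3064985
9. interest=⌊3064985·123/10000⌋=37699; principal=131686-37699=93987; balance=3064985-93987=2970998
10. interest=⌊2970998·123/10000⌋=36543; principal=131686-36543=95143; balance=2970998-95143=2875855
11. interest=⌊2875855·123/10000⌋=35373; principal=131686-35373=96313; balance=2875855-96313=2779542
12. interest=⌊2779542·123/10000⌋=34188; principal=131686-34188=97498; balance=2779542-97498=2682044
13. interest=⌊2682044·123/10000⌋=32989; principal=131686-32989=98697; balance=2682044-98697=2583347
14. interest=⌊2583347·123/10000⌋=31775; principal=131686-31775=99911; balance=2583347-99911=2483436
15. interest=⌊2483436·123/10000⌋=30546; principal=131686-30546=101140; balance=2483436-101140=2382296
16. interest=⌊2382296·123/10000⌋=29302; principal=131686-29302=102384; balance=2382296-102384=2279912
17. interest=⌊2279912·123/10000⌋=28042; principal=131686-28042=103644; balance=2279912-103644=2176268
18. interest=⌊2176268·123/10000⌋=26768; principal=131686-26768=104918; balance=2176268-104918=2071350
19. interest=⌊2071350·123/10000⌋=25477; principal=131686-25477=106209; balance=2071350-106209=1965141
20. interest=⌊1965141·123/10000⌋=24171; principal=131686-24171=107515; balance=1965141-107515=1857626
21. interest=⌊1857626·123/10000⌋=22848; principal=131686-22848=108838; balance=1857626-108838=1748788
22. interest=⌊1748788·123/10000⌋=21510; principal=131686-21510=110176; balance=1748788-110176=1638612
23. interest=⌊1638612·123/10000⌋=20154; principal=131686-20154=111532; balance=1638612-111532=1527080
24. interest=⌊1527080·123/10000⌋=18783; principal=131686-18783=112903; balance=1527080-112903=1414177
25. interest=⌊1414177·123/10000⌋=17394; principal=131686-17394=114292; balance=1414177-114292=1299885
26. interest=⌊1299885·123/10000⌋=15988; principal=131686-15988=115698; balance=1299885-115698=1184187
27. interest=⌊1184187·123/10000⌋=14565; principal=131686-14565=117121; balance=1184187-117121=1067066
28. interest=⌊1067066·123/10000⌋=13124; principal=131686-13124=118562; balance=1067066-118562=948504
29. interest=⌊948504·123/10000⌋=11666; principal=131686-11666=120020; balance=948504-120020=828484
30. interest=⌊828484·123/10000⌋=10190; principal=131686-10190=121496; balance=828484-121496=706988
31. interest=⌊706988·123/10000⌋=8695; principal=131686-8695=122991; balance=706988-122991=583997
32. interest=⌊583997·123/10000⌋=7183; principal=131686-7183=124503; balance=583997-124503=459494
33. interest=⌊459494·123/10000⌋=5651; principal=131686-5651=126035; balance=459494-126035=333459
34. interest=⌊333459·123/10000⌋=4101; principal=131686-4101=127585; balance=333459-127585=205874
35. interest=⌊205874·123/10000⌋=2532; principal=131686-2532=129154; balance=205874-129154=76720
36. interest=⌊76720·123/10000⌋=943; principal=min(131686-943,76720)=76720; balance=76720-76720=0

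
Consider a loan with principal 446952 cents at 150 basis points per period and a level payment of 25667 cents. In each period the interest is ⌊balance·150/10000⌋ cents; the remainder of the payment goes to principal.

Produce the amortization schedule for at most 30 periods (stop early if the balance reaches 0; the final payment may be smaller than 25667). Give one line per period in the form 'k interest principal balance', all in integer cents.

1 6704 18963 427989
2 6419 19248 408741
3 6131 19536 389205
4 5838 19829 369376
5 5540 20127 349249
6 5238 20429 328820
7 4932 20735 308085
8 4621 21046 287039
9 4305 21362 265677
10 3985 21682 243995
11 3659 22008 221987
12 3329 22338 199649
13 2994 22673 176976
14 2654 23013 153963
15 2309 23358 130605
16 1959 23708 106897
17 1603 24064 82833
18 1242 24425 58408
19 876 24791 33617
20 504 25163 8454
21 126 8454 0

1. interest=⌊446952·150/10000⌋=6704; principal=25667-6704=18963; balance=446952-18963=427989
2. interest=⌊427989·150/10000⌋=6419; principal=25667-6419=19248; balance=427989-19248=408741
3. interest=⌊408741·150/10000⌋=6131; principal=25667-6131=19536; balance=408741-19536=389205
4. interest=⌊389205·150/10000⌋=5838; principal=25667-5838=19829; balance=389205-19829=369376
5. interest=⌊369376·150/10000⌋=5540; principal=25667-5540=20127; balance=369376-20127=349249
6. interest=⌊349249·150/10000⌋=5238; principal=25667-5238=20429; balance=349249-20429=328820
7. interest=⌊328820·150/10000⌋=4932; principal=25667-4932=20735; balance=328820-20735=308085
8. interest=⌊308085·150/10000⌋=4621; principal=25667-4621=21046; balance=308085-21046=287039
9. interest=⌊287039·150/10000⌋=4305; principal=25667-4305=21362; balance=287039-21362=265677
10. interest=⌊265677·150/10000⌋=3985; principal=25667-3985=21682; balance=265677-21682=243995
11. interest=⌊243995·150/10000⌋=3659; principal=25667-3659=22008; balance=243995-22008=221987
12. interest=⌊221987·150/10000⌋=3329; principal=25667-3329=22338; balance=221987-22338=199649
13. interest=⌊199649·150/10000⌋=2994; principal=25667-2994=22673; balance=199649-22673=176976
14. interest=⌊176976·150/10000⌋=2654; principal=25667-2654=23013; balance=176976-23013=153963
15. interest=⌊153963·150/10000⌋=2309; principal=25667-2309=23358; balance=153963-23358=130605
16. interest=⌊130605·150/10000⌋=1959; principal=25667-1959=23708; balance=130605-23708=106897
17. interest=⌊106897·150/10000⌋=1603; principal=25667-1603=24064; balance=106897-24064=82833
18. interest=⌊82833·150/10000⌋=1242; principal=25667-1242=24425; balance=82833-24425=58408
19. interest=⌊58408·150/10000⌋=876; principal=25667-876=24791; balance=58408-24791=33617
20. interest=⌊33617·150/10000⌋=504; principal=25667-504=25163; balance=33617-25163=8454
21. interest=⌊8454·150/10000⌋=126; principal=min(25667-126,8454)=8454; balance=8454-8454=0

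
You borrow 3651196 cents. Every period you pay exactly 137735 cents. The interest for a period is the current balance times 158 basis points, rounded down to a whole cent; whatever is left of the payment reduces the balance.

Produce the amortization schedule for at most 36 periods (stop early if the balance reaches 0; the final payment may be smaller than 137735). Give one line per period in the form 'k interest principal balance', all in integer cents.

1. interest=⌊3651196·158/10000⌋=57688; principal=137735-57688=80047; balance=3651196-80047=3571149
2. interest=⌊3571149·158/10000⌋=56424; principal=137735-56424=81311; balance=3571149-81311=3489838
3. interest=⌊3489838·158/10000⌋=55139; principal=137735-55139=82596; balance=3489838-82596=3407242
4. interest=⌊3407242·158/10000⌋=53834; principal=137735-53834=83901; balance=3407242-83901=3323341
5. interest=⌊3323341·158/10000⌋=52508; principal=137735-52508=85227; balance=3323341-85227=3238114
6. interest=⌊3238114·158/10000⌋=51162; principal=137735-51162=86573; balance=3238114-86573=3151541
7. interest=⌊3151541·158/10000⌋=49794; principal=137735-49794=87941; balance=3151541-87941=3063600
8. interest=⌊3063600·158/10000⌋=48404; principal=137735-48404=89331; balance=3063600-89331=2974269
9. interest=⌊2974269·158/10000⌋=46993; principal=137735-46993=90742; balance=2974269-90742=2883527
10. interest=⌊2883527·158/10000⌋=45559; principal=137735-45559=92176; balance=2883527-92176=2791351
11. interest=⌊2791351·158/10000⌋=44103; principal=137735-44103=93632; balance=2791351-93632=2697719
12. interest=⌊2697719·158/10000⌋=42623; principal=137735-42623=95112; balance=2697719-95112=2602607
13. interest=⌊2602607·158/10000⌋=41121; principal=137735-41121=96614; balance=2602607-96614=2505993
14. interest=⌊2505993·158/10000⌋=39594; principal=137735-39594=98141; balance=2505993-98141=2407852
15. interest=⌊2407852·158/10000⌋=38044; principal=137735-38044=99691; balance=2407852-99691=2308161
16. interest=⌊2308161·158/10000⌋=36468; principal=137735-36468=101267; balance=2308161-101267=2206894
17. interest=⌊2206894·158/10000⌋=34868; principal=137735-34868=102867; balance=2206894-102867=2104027
18. interest=⌊2104027·158/10000⌋=33243; principal=137735-33243=104492; balance=2104027-104492=1999535
19. interest=⌊1999535·158/10000⌋=31592; principal=137735-31592=106143; balance=1999535-106143=1893392
20. interest=⌊1893392·158/10000⌋=29915; principal=137735-29915=107820; balance=1893392-107820=1785572
21. interest=⌊1785572·158/10000⌋=28212; principal=137735-28212=109523; balance=1785572-109523=1676049
22. interest=⌊1676049·158/10000⌋=26481; principal=137735-26481=111254; balance=1676049-111254=1564795
23. interest=⌊1564795·158/10000⌋=24723; principal=137735-24723=113012; balance=1564795-113012=1451783
24. interest=⌊1451783·158/10000⌋=22938; principal=137735-22938=114797; balance=1451783-114797=1336986
25. interest=⌊1336986·158/10000⌋=21124; principal=137735-21124=116611; balance=1336986-116611=1220375
26. interest=⌊1220375·158/10000⌋=19281; principal=137735-19281=118454; balance=1220375-118454=1101921
27. interest=⌊1101921·158/10000⌋=17410; principal=137735-17410=120325; balance=1101921-120325=981596
28. interest=⌊981596·158/10000⌋=15509; principal=137735-15509=122226; balance=981596-122226=859370
29. interest=⌊859370·158/10000⌋=13578; principal=137735-13578=124157; balance=859370-124157=735213
30. interest=⌊735213·158/10000⌋=11616; principal=137735-11616=126119; balance=735213-126119=609094
31. interest=⌊609094·158/10000⌋=9623; principal=137735-9623=128112; balance=609094-128112=480982
32. interest=⌊480982·158/10000⌋=7599; principal=137735-7599=130136; balance=480982-130136=350846
33. interest=⌊350846·158/10000⌋=5543; principal=137735-5543=132192; balance=350846-132192=218654
34. interest=⌊218654·158/10000⌋=3454; principal=137735-3454=134281; balance=218654-134281=84373
35. interest=⌊84373·158/10000⌋=1333; principal=min(137735-1333,84373)=84373; balance=84373-84373=0

1 57688 80047 3571149
2 56424 81311 3489838
3 55139 82596 3407242
4 53834 83901 3323341
5 52508 85227 3238114
6 51162 86573 3151541
7 49794 87941 3063600
8 48404 89331 2974269
9 46993 90742 2883527
10 45559 92176 2791351
11 44103 93632 2697719
12 42623 95112 2602607
13 41121 96614 2505993
14 39594 98141 2407852
15 38044 99691 2308161
16 36468 101267 2206894
17 34868 102867 2104027
18 33243 104492 1999535
19 31592 106143 1893392
20 29915 107820 1785572
21 28212 109523 1676049
22 26481 111254 1564795
23 24723 113012 1451783
24 22938 114797 1336986
25 21124 116611 1220375
26 19281 118454 1101921
27 17410 120325 981596
28 15509 122226 859370
29 13578 124157 735213
30 11616 126119 609094
31 9623 128112 480982
32 7599 130136 350846
33 5543 132192 218654
34 3454 134281 84373
35 1333 84373 0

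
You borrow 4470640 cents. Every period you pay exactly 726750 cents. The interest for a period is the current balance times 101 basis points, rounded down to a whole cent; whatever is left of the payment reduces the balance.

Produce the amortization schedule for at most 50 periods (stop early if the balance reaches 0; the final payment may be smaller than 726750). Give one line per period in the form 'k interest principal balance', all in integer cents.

1 45153 681597 3789043
2 38269 688481 3100562
3 31315 695435 2405127
4 24291 702459 1702668
5 17196 709554 993114
6 10030 716720 276394
7 2791 276394 0

1. interest=⌊4470640·101/10000⌋=45153; principal=726750-45153=681597; balance=4470640-681597=3789043
2. interest=⌊3789043·101/10000⌋=38269; principal=726750-38269=688481; balance=3789043-688481=3100562
3. interest=⌊3100562·101/10000⌋=31315; principal=726750-31315=695435; balance=3100562-695435=2405127
4. interest=⌊2405127·101/10000⌋=24291; principal=726750-24291=702459; balance=2405127-702459=1702668
5. interest=⌊1702668·101/10000⌋=17196; principal=726750-17196=709554; balance=1702668-709554=993114
6. interest=⌊993114·101/10000⌋=10030; principal=726750-10030=716720; balance=993114-716720=276394
7. interest=⌊276394·101/10000⌋=2791; principal=min(726750-2791,276394)=276394; balance=276394-276394=0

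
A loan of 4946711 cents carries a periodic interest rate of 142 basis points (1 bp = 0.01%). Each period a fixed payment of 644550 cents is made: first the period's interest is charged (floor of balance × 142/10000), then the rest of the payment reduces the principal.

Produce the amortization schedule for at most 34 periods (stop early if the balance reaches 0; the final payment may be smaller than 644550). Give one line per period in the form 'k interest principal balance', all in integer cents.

1 70243 574307 4372404
2 62088 582462 3789942
3 53817 590733 3199209
4 45428 599122 2600087
5 36921 607629 1992458
6 28292 616258 1376200
7 19542 625008 751192
8 10666 633884 117308
9 1665 117308 0

1. interest=⌊4946711·142/10000⌋=70243; principal=644550-70243=574307; balance=4946711-574307=4372404
2. interest=⌊4372404·142/10000⌋=62088; principal=644550-62088=582462; balance=4372404-582462=3789942
3. interest=⌊3789942·142/10000⌋=53817; principal=644550-53817=590733; balance=3789942-590733=3199209
4. interest=⌊3199209·142/10000⌋=45428; principal=644550-45428=599122; balance=3199209-599122=2600087
5. interest=⌊2600087·142/10000⌋=36921; principal=644550-36921=607629; balance=2600087-607629=1992458
6. interest=⌊1992458·142/10000⌋=28292; principal=644550-28292=616258; balance=1992458-616258=1376200
7. interest=⌊1376200·142/10000⌋=19542; principal=644550-19542=625008; balance=1376200-625008=751192
8. interest=⌊751192·142/10000⌋=10666; principal=644550-10666=633884; balance=751192-633884=117308
9. interest=⌊117308·142/10000⌋=1665; principal=min(644550-1665,117308)=117308; balance=117308-117308=0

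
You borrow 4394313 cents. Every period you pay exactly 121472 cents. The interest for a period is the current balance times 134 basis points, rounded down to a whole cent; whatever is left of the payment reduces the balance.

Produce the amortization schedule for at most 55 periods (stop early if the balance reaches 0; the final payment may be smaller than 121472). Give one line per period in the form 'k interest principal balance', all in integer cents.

1 58883 62589 4331724
2 58045 63427 4268297
3 57195 64277 4204020
4 56333 65139 4138881
5 55461 66011 4072870
6 54576 66896 4005974
7 53680 67792 3938182
8 52771 68701 3869481
9 51851 69621 3799860
10 50918 70554 3729306
11 49972 71500 3657806
12 49014 72458 3585348
13 48043 73429 3511919
14 47059 74413 3437506
15 46062 75410 3362096
16 45052 76420 3285676
17 44028 77444 3208232
18 42990 78482 3129750
19 41938 79534 3050216
20 40872 80600 2969616
21 39792 81680 2887936
22 38698 82774 2805162
23 37589 83883 2721279
24 36465 85007 2636272
25 35326 86146 2550126
26 34171 87301 2462825
27 33001 88471 2374354
28 31816 89656 2284698
29 30614 90858 2193840
30 29397 92075 2101765
31 28163 93309 2008456
32 26913 94559 1913897
33 25646 95826 1818071
34 24362 97110 1720961
35 23060 98412 1622549
36 21742 99730 1522819
37 20405 101067 1421752
38 19051 102421 1319331
39 17679 103793 1215538
40 16288 105184 1110354
41 14878 106594 1003760
42 13450 108022 895738
43 12002 109470 786268
44 10535 110937 675331
45 9049 112423 562908
46 7542 113930 448978
47 6016 115456 333522
48 4469 117003 216519
49 2901 118571 97948
50 1312 97948 0

1. interest=⌊4394313·134/10000⌋=58883; principal=121472-58883=62589; balance=4394313-62589=4331724
2. interest=⌊4331724·134/10000⌋=58045; principal=121472-58045=63427; balance=4331724-63427=4268297
3. interest=⌊4268297·134/10000⌋=57195; principal=121472-57195=64277; balance=4268297-64277=4204020
4. interest=⌊4204020·134/10000⌋=56333; principal=121472-56333=65139; balance=4204020-65139=4138881
5. interest=⌊4138881·134/10000⌋=55461; principal=121472-55461=66011; balance=4138881-66011=4072870
6. interest=⌊4072870·134/10000⌋=54576; principal=121472-54576=66896; balance=4072870-66896=4005974
7. interest=⌊4005974·134/10000⌋=53680; principal=121472-53680=67792; balance=4005974-67792=3938182
8. interest=⌊3938182·134/10000⌋=52771; principal=121472-52771=68701; balance=3938182-68701=3869481
9. interest=⌊3869481·134/10000⌋=51851; principal=121472-51851=69621; balance=3869481-69621=3799860
10. interest=⌊3799860·134/10000⌋=50918; principal=121472-50918=70554; balance=3799860-70554=3729306
11. interest=⌊3729306·134/10000⌋=49972; principal=121472-49972=71500; balance=3729306-71500=3657806
12. interest=⌊3657806·134/10000⌋=49014; principal=121472-49014=72458; balance=3657806-72458=3585348
13. interest=⌊3585348·134/10000⌋=48043; principal=121472-48043=73429; balance=3585348-73429=3511919
14. interest=⌊3511919·134/10000⌋=47059; principal=121472-47059=74413; balance=3511919-74413=3437506
15. interest=⌊3437506·134/10000⌋=46062; principal=121472-46062=75410; balance=3437506-75410=3362096
16. interest=⌊3362096·134/10000⌋=45052; principal=121472-45052=76420; balance=3362096-76420=3285676
17. interest=⌊3285676·134/10000⌋=44028; principal=121472-44028=77444; balance=3285676-77444=3208232
18. interest=⌊3208232·134/10000⌋=42990; principal=121472-42990=78482; balance=3208232-78482=3129750
19. interest=⌊3129750·134/10000⌋=41938; principal=121472-41938=79534; balance=3129750-79534=3050216
20. interest=⌊3050216·134/10000⌋=40872; principal=121472-40872=80600; balance=3050216-80600=2969616
21. interest=⌊2969616·134/10000⌋=39792; principal=121472-39792=81680; balance=2969616-81680=2887936
22. interest=⌊2887936·134/10000⌋=38698; principal=121472-38698=82774; balance=2887936-82774=2805162
23. interest=⌊2805162·134/10000⌋=37589; principal=121472-37589=83883; balance=2805162-83883=2721279
24. interest=⌊2721279·134/10000⌋=36465; principal=121472-36465=85007; balance=2721279-85007=2636272
25. interest=⌊2636272·134/10000⌋=35326; principal=121472-35326=86146; balance=2636272-86146=2550126
26. interest=⌊2550126·134/10000⌋=34171; principal=121472-34171=87301; balance=2550126-87301=2462825
27. interest=⌊2462825·134/10000⌋=33001; principal=121472-33001=88471; balance=2462825-88471=2374354
28. interest=⌊2374354·134/10000⌋=31816; principal=121472-31816=89656; balance=2374354-89656=2284698
29. interest=⌊2284698·134/10000⌋=30614; principal=121472-30614=90858; balance=2284698-90858=2193840
30. interest=⌊2193840·134/10000⌋=29397; principal=121472-29397=92075; balance=2193840-92075=2101765
31. interest=⌊2101765·134/10000⌋=28163; principal=121472-28163=93309; balance=2101765-93309=2008456
32. interest=⌊2008456·134/10000⌋=26913; principal=121472-26913=94559; balance=2008456-94559=1913897
33. interest=⌊1913897·134/10000⌋=25646; principal=121472-25646=95826; balance=1913897-95826=1818071
34. interest=⌊1818071·134/10000⌋=24362; principal=121472-24362=97110; balance=1818071-97110=1720961
35. interest=⌊1720961·134/10000⌋=23060; principal=121472-23060=98412; balance=1720961-98412=1622549
36. interest=⌊1622549·134/10000⌋=21742; principal=121472-21742=99730; balance=1622549-99730=1522819
37. interest=⌊1522819·134/10000⌋=20405; principal=121472-20405=101067; balance=1522819-101067=1421752
38. interest=⌊1421752·134/10000⌋=19051; principal=121472-19051=102421; balance=1421752-102421=1319331
39. interest=⌊1319331·134/10000⌋=17679; principal=121472-17679=103793; balance=1319331-103793=1215538
40. interest=⌊1215538·134/10000⌋=16288; principal=121472-16288=105184; balance=1215538-105184=1110354
41. interest=⌊1110354·134/10000⌋=14878; principal=121472-14878=106594; balance=1110354-106594=1003760
42. interest=⌊1003760·134/10000⌋=13450; principal=121472-13450=108022; balance=1003760-108022=895738
43. interest=⌊895738·134/10000⌋=12002; principal=121472-12002=109470; balance=895738-109470=786268
44. interest=⌊786268·134/10000⌋=10535; principal=121472-10535=110937; balance=786268-110937=675331
45. interest=⌊675331·134/10000⌋=9049; principal=121472-9049=112423; balance=675331-112423=562908
46. interest=⌊562908·134/10000⌋=7542; principal=121472-7542=113930; balance=562908-113930=448978
47. interest=⌊448978·134/10000⌋=6016; principal=121472-6016=115456; balance=448978-115456=333522
48. interest=⌊333522·134/10000⌋=4469; principal=121472-4469=117003; balance=333522-117003=216519
49. interest=⌊216519·134/10000⌋=2901; principal=121472-2901=118571; balance=216519-118571=97948
50. interest=⌊97948·134/10000⌋=1312; principal=min(121472-1312,97948)=97948; balance=97948-97948=0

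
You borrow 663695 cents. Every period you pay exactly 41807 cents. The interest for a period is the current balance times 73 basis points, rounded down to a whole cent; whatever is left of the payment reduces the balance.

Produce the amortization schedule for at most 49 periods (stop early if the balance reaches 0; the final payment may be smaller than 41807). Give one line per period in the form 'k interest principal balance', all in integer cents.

1 4844 36963 626732
2 4575 37232 589500
3 4303 37504 551996
4 4029 37778 514218
5 3753 38054 476164
6 3475 38332 437832
7 3196 38611 399221
8 2914 38893 360328
9 2630 39177 321151
10 2344 39463 281688
11 2056 39751 241937
12 1766 40041 201896
13 1473 40334 161562
14 1179 40628 120934
15 882 40925 80009
16 584 41223 38786
17 283 38786 0

1. interest=⌊663695·73/10000⌋=4844; principal=41807-4844=36963; balance=663695-36963=626732
2. interest=⌊626732·73/10000⌋=4575; principal=41807-4575=37232; balance=626732-37232=589500
3. interest=⌊589500·73/10000⌋=4303; principal=41807-4303=37504; balance=589500-37504=551996
4. interest=⌊551996·73/10000⌋=4029; principal=41807-4029=37778; balance=551996-37778=514218
5. interest=⌊514218·73/10000⌋=3753; principal=41807-3753=38054; balance=514218-38054=476164
6. interest=⌊476164·73/10000⌋=3475; principal=41807-3475=38332; balance=476164-38332=437832
7. interest=⌊437832·73/10000⌋=3196; principal=41807-3196=38611; balance=437832-38611=399221
8. interest=⌊399221·73/10000⌋=2914; principal=41807-2914=38893; balance=399221-38893=360328
9. interest=⌊360328·73/10000⌋=2630; principal=41807-2630=39177; balance=360328-39177=321151
10. interest=⌊321151·73/10000⌋=2344; principal=41807-2344=39463; balance=321151-39463=281688
11. interest=⌊281688·73/10000⌋=2056; principal=41807-2056=39751; balance=281688-39751=241937
12. interest=⌊241937·73/10000⌋=1766; principal=41807-1766=40041; balance=241937-40041=201896
13. interest=⌊201896·73/10000⌋=1473; principal=41807-1473=40334; balance=201896-40334=161562
14. interest=⌊161562·73/10000⌋=1179; principal=41807-1179=40628; balance=161562-40628=120934
15. interest=⌊120934·73/10000⌋=882; principal=41807-882=40925; balance=120934-40925=80009
16. interest=⌊80009·73/10000⌋=584; principal=41807-584=41223; balance=80009-41223=38786
17. interest=⌊38786·73/10000⌋=283; principal=min(41807-283,38786)=38786; balance=38786-38786=0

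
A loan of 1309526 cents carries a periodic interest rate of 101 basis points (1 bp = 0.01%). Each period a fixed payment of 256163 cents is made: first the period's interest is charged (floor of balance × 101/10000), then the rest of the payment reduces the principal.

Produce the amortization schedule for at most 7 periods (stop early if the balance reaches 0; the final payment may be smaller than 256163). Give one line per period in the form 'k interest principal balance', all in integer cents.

1. interest=⌊1309526·101/10000⌋=13226; principal=256163-13226=242937; balance=1309526-242937=1066589
2. interest=⌊1066589·101/10000⌋=10772; principal=256163-10772=245391; balance=1066589-245391=821198
3. interest=⌊821198·101/10000⌋=8294; principal=256163-8294=247869; balance=821198-247869=573329
4. interest=⌊573329·101/10000⌋=5790; principal=256163-5790=250373; balance=573329-250373=322956
5. interest=⌊322956·101/10000⌋=3261; principal=256163-3261=252902; balance=322956-252902=70054
6. interest=⌊70054·101/10000⌋=707; principal=min(256163-707,70054)=70054; balance=70054-70054=0

1 13226 242937 1066589
2 10772 245391 821198
3 8294 247869 573329
4 5790 250373 322956
5 3261 252902 70054
6 707 70054 0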